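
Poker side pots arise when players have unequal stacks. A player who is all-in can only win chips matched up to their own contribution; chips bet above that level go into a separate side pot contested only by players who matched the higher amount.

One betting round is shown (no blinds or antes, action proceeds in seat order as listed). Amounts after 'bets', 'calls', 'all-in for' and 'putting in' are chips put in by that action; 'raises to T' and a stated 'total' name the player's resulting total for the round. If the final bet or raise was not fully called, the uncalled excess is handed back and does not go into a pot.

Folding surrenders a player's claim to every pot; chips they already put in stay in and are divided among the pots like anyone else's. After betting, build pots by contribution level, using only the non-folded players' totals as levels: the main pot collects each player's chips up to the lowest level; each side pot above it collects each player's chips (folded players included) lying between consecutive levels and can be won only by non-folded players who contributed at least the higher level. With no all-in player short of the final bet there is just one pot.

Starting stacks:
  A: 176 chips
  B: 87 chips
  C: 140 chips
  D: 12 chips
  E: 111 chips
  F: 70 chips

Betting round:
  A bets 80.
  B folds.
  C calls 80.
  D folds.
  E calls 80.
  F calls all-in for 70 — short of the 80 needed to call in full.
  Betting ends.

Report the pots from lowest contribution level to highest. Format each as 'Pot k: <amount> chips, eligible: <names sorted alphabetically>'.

Pot 1: 280 chips, eligible: A, C, E, F
Pot 2: 30 chips, eligible: A, C, E

Derivation:
Contributions: A=80, C=80, E=80, F=70
Folded: B, D
Pot levels (distinct totals of non-folded players): 70, 80
Layer 1-70: 70 each from A, C, E, F = 70*4 = 280 chips; eligible A, C, E, F
Layer 71-80: 10 each from A, C, E = 10*3 = 30 chips; eligible A, C, E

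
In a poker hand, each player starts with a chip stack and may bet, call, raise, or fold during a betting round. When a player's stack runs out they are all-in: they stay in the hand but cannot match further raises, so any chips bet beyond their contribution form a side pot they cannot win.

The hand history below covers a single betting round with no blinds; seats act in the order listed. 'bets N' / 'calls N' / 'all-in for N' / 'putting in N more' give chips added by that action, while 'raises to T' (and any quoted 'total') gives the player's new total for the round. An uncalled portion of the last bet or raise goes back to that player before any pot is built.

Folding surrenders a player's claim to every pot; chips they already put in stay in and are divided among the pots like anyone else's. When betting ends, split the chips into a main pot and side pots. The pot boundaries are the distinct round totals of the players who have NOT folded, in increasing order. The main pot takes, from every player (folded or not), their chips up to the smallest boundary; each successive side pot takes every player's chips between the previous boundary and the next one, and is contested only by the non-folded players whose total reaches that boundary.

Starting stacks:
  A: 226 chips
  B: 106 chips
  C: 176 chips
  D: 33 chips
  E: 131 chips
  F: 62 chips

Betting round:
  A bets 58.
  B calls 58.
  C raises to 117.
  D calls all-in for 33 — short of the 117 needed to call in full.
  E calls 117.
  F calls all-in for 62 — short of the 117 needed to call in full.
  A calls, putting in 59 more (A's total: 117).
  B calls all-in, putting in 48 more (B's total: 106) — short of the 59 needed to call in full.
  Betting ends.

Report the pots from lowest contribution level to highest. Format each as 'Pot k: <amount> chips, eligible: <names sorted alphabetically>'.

Contributions: A=117, B=106, C=117, D=33, E=117, F=62
Pot levels (distinct totals of non-folded players): 33, 62, 106, 117
Layer 1-33: 33 each from A, B, C, D, E, F = 33*6 = 198 chips; eligible A, B, C, D, E, F
Layer 34-62: 29 each from A, B, C, E, F = 29*5 = 145 chips; eligible A, B, C, E, F
Layer 63-106: 44 each from A, B, C, E = 44*4 = 176 chips; eligible A, B, C, E
Layer 107-117: 11 each from A, C, E = 11*3 = 33 chips; eligible A, C, E

Pot 1: 198 chips, eligible: A, B, C, D, E, F
Pot 2: 145 chips, eligible: A, B, C, E, F
Pot 3: 176 chips, eligible: A, B, C, E
Pot 4: 33 chips, eligible: A, C, E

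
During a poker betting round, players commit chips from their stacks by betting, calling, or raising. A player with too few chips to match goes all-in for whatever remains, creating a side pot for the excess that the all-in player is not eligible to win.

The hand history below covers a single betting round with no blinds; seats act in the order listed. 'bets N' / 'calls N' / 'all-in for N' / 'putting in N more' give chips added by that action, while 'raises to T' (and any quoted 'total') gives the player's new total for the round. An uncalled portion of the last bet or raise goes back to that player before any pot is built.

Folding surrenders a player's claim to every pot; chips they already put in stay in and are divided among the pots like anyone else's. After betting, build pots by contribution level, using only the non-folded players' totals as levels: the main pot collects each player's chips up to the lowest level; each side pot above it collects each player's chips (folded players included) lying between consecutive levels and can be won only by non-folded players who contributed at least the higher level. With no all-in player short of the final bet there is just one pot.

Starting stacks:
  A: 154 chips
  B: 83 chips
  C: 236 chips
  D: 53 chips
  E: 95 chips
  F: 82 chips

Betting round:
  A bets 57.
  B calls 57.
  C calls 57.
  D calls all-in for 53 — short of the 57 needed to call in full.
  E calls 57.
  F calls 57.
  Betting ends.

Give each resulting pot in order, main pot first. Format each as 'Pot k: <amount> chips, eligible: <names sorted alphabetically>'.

Pot 1: 318 chips, eligible: A, B, C, D, E, F
Pot 2: 20 chips, eligible: A, B, C, E, F

Derivation:
Contributions: A=57, B=57, C=57, D=53, E=57, F=57
Pot levels (distinct totals of non-folded players): 53, 57
Layer 1-53: 53 each from A, B, C, D, E, F = 53*6 = 318 chips; eligible A, B, C, D, E, F
Layer 54-57: 4 each from A, B, C, E, F = 4*5 = 20 chips; eligible A, B, C, E, F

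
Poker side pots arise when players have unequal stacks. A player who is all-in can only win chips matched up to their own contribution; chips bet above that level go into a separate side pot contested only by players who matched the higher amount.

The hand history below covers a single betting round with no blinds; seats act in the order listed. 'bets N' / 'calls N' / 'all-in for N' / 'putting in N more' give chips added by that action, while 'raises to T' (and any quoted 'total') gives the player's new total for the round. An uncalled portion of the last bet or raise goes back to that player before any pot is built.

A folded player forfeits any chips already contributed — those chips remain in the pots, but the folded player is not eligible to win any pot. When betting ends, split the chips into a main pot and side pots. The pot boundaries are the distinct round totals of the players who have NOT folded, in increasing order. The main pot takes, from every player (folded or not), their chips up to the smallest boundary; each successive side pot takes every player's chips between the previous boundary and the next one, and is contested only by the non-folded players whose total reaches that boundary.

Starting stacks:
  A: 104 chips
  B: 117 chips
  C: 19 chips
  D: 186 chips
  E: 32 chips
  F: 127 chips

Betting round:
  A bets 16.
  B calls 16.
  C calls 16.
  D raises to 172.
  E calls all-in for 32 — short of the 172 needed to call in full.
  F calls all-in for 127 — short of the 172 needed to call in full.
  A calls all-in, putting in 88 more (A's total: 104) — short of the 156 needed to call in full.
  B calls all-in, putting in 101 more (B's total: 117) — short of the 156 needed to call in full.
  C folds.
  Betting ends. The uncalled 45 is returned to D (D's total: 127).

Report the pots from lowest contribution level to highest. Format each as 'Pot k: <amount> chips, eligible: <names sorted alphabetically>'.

Contributions (after 45 returned to D): A=104, B=117, C=16, D=127, E=32, F=127
Folded: C
Pot levels (distinct totals of non-folded players): 32, 104, 117, 127
Layer 1-32: A 32 + B 32 + C 16 + D 32 + E 32 + F 32 = 176 chips; eligible A, B, D, E, F
Layer 33-104: 72 each from A, B, D, F = 72*4 = 288 chips; eligible A, B, D, F
Layer 105-117: 13 each from B, D, F = 13*3 = 39 chips; eligible B, D, F
Layer 118-127: 10 each from D, F = 10*2 = 20 chips; eligible D, F

Pot 1: 176 chips, eligible: A, B, D, E, F
Pot 2: 288 chips, eligible: A, B, D, F
Pot 3: 39 chips, eligible: B, D, F
Pot 4: 20 chips, eligible: D, F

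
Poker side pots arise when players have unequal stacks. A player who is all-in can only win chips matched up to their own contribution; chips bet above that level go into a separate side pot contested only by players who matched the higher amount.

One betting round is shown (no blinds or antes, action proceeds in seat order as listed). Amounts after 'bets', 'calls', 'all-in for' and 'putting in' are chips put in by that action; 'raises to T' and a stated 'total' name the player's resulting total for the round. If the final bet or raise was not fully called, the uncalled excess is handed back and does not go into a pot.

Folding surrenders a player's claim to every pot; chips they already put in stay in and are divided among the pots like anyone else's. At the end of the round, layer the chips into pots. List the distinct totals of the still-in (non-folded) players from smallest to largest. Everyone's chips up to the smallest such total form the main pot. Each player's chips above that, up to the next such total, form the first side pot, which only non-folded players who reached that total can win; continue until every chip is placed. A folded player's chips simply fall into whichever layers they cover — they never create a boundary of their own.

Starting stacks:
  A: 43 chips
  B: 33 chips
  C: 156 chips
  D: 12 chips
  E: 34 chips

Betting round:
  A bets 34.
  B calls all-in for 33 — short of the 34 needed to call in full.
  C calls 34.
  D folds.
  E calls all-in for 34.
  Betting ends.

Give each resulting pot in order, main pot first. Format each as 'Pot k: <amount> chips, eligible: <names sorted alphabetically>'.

Contributions: A=34, B=33, C=34, E=34
Folded: D
Pot levels (distinct totals of non-folded players): 33, 34
Layer 1-33: 33 each from A, B, C, E = 33*4 = 132 chips; eligible A, B, C, E
Layer 34-34: 1 each from A, C, E = 1*3 = 3 chips; eligible A, C, E

Pot 1: 132 chips, eligible: A, B, C, E
Pot 2: 3 chips, eligible: A, C, E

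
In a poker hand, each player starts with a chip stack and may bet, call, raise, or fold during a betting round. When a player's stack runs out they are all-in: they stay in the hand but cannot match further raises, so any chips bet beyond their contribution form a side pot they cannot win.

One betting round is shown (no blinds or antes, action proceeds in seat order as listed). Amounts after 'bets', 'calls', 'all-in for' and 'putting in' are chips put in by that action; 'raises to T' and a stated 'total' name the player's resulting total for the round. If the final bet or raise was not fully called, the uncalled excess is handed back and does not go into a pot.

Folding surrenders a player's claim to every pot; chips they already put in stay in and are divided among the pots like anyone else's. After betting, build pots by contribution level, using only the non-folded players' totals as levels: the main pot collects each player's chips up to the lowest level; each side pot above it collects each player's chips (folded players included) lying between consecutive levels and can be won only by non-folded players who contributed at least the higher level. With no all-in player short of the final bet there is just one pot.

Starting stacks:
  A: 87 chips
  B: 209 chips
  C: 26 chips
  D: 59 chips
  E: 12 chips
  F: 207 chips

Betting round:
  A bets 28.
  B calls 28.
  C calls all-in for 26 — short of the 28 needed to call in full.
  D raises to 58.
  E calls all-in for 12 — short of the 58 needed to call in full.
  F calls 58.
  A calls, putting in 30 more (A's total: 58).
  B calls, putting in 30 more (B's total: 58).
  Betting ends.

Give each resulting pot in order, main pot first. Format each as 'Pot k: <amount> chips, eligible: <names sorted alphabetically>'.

Pot 1: 72 chips, eligible: A, B, C, D, E, F
Pot 2: 70 chips, eligible: A, B, C, D, F
Pot 3: 128 chips, eligible: A, B, D, F

Derivation:
Contributions: A=58, B=58, C=26, D=58, E=12, F=58
Pot levels (distinct totals of non-folded players): 12, 26, 58
Layer 1-12: 12 each from A, B, C, D, E, F = 12*6 = 72 chips; eligible A, B, C, D, E, F
Layer 13-26: 14 each from A, B, C, D, F = 14*5 = 70 chips; eligible A, B, C, D, F
Layer 27-58: 32 each from A, B, D, F = 32*4 = 128 chips; eligible A, B, D, F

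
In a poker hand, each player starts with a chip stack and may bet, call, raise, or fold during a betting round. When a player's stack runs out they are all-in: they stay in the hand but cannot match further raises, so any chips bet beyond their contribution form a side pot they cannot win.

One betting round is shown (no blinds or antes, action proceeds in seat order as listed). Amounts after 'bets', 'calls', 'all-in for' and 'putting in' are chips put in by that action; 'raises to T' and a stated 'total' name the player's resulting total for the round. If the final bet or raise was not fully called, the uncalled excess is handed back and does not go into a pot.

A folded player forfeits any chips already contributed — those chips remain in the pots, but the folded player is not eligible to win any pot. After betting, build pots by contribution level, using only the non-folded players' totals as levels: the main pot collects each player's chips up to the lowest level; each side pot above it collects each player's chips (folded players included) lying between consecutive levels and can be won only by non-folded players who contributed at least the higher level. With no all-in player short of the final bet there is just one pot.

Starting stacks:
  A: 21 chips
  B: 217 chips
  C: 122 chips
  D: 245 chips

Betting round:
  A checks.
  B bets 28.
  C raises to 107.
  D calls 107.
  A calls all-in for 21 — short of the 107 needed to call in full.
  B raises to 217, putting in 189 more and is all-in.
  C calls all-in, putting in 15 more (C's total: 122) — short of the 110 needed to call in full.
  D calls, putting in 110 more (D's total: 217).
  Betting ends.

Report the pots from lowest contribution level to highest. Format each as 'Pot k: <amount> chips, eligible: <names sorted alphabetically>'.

Pot 1: 84 chips, eligible: A, B, C, D
Pot 2: 303 chips, eligible: B, C, D
Pot 3: 190 chips, eligible: B, D

Derivation:
Contributions: A=21, B=217, C=122, D=217
Pot levels (distinct totals of non-folded players): 21, 122, 217
Layer 1-21: 21 each from A, B, C, D = 21*4 = 84 chips; eligible A, B, C, D
Layer 22-122: 101 each from B, C, D = 101*3 = 303 chips; eligible B, C, D
Layer 123-217: 95 each from B, D = 95*2 = 190 chips; eligible B, D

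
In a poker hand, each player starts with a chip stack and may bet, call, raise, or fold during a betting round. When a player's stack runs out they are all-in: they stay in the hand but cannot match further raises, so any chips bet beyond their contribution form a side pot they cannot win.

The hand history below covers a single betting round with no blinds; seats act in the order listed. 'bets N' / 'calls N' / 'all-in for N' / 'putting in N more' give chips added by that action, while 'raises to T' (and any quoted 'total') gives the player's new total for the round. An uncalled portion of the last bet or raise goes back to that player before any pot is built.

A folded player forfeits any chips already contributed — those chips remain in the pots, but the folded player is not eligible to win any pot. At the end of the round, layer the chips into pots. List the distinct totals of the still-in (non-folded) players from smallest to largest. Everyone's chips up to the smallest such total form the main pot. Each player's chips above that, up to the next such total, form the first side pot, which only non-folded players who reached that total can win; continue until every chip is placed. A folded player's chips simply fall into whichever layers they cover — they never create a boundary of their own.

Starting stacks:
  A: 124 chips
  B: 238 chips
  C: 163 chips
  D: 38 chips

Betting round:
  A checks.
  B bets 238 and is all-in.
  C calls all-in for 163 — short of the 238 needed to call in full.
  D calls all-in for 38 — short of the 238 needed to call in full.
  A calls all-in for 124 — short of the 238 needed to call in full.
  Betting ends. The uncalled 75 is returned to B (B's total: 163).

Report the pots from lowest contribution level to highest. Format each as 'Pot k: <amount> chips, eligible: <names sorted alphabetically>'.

Contributions (after 75 returned to B): A=124, B=163, C=163, D=38
Pot levels (distinct totals of non-folded players): 38, 124, 163
Layer 1-38: 38 each from A, B, C, D = 38*4 = 152 chips; eligible A, B, C, D
Layer 39-124: 86 each from A, B, C = 86*3 = 258 chips; eligible A, B, C
Layer 125-163: 39 each from B, C = 39*2 = 78 chips; eligible B, C

Pot 1: 152 chips, eligible: A, B, C, D
Pot 2: 258 chips, eligible: A, B, C
Pot 3: 78 chips, eligible: B, C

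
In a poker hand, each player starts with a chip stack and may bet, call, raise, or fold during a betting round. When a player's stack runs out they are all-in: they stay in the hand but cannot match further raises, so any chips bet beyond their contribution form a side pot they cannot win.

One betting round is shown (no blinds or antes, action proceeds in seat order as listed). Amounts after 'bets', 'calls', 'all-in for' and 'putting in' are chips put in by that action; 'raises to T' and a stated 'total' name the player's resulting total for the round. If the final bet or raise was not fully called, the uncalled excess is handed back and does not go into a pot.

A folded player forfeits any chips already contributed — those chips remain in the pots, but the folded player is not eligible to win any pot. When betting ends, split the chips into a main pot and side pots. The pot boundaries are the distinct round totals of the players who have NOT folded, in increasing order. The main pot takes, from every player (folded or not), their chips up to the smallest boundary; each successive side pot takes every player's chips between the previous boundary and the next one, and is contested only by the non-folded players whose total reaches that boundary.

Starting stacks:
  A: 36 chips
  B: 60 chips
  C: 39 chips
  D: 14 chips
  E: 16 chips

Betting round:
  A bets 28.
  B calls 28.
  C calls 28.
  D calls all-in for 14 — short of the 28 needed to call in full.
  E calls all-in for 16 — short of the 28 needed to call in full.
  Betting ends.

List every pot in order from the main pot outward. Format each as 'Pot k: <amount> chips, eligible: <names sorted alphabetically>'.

Contributions: A=28, B=28, C=28, D=14, E=16
Pot levels (distinct totals of non-folded players): 14, 16, 28
Layer 1-14: 14 each from A, B, C, D, E = 14*5 = 70 chips; eligible A, B, C, D, E
Layer 15-16: 2 each from A, B, C, E = 2*4 = 8 chips; eligible A, B, C, E
Layer 17-28: 12 each from A, B, C = 12*3 = 36 chips; eligible A, B, C

Pot 1: 70 chips, eligible: A, B, C, D, E
Pot 2: 8 chips, eligible: A, B, C, E
Pot 3: 36 chips, eligible: A, B, C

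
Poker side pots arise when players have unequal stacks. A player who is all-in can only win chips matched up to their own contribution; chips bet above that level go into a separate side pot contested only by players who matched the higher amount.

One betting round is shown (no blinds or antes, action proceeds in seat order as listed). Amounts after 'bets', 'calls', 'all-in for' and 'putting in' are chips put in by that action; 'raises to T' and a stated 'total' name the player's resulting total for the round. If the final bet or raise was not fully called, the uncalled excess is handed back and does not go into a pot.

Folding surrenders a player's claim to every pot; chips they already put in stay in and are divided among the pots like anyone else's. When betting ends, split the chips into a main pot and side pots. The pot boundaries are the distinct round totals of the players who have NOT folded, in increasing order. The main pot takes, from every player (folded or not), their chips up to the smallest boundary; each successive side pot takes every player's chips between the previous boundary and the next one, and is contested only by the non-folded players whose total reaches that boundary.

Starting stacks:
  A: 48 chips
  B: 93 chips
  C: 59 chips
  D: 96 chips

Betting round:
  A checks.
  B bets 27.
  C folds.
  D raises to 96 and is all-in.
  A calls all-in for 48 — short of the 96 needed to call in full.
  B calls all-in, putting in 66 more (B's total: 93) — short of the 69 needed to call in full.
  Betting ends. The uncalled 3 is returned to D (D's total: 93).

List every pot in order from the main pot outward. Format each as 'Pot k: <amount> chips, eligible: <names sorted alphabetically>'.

Contributions (after 3 returned to D): A=48, B=93, D=93
Folded: C
Pot levels (distinct totals of non-folded players): 48, 93
Layer 1-48: 48 each from A, B, D = 48*3 = 144 chips; eligible A, B, D
Layer 49-93: 45 each from B, D = 45*2 = 90 chips; eligible B, D

Pot 1: 144 chips, eligible: A, B, D
Pot 2: 90 chips, eligible: B, D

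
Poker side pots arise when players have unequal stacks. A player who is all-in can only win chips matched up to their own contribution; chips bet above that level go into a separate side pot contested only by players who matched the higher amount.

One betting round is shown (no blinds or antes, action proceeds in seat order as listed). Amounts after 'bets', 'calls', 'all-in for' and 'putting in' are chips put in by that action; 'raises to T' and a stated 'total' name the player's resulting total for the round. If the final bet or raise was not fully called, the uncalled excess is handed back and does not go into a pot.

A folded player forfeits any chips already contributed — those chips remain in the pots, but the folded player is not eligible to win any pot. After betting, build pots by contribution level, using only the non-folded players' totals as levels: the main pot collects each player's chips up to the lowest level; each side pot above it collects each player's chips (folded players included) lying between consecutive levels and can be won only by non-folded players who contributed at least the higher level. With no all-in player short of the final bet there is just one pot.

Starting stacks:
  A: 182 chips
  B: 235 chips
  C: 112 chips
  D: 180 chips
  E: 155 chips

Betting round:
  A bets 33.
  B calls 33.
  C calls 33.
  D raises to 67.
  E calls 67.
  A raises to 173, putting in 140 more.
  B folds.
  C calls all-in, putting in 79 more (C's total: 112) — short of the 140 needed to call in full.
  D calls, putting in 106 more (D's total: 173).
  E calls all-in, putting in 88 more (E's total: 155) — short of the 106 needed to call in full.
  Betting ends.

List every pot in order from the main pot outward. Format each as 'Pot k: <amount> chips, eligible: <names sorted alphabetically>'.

Pot 1: 481 chips, eligible: A, C, D, E
Pot 2: 129 chips, eligible: A, D, E
Pot 3: 36 chips, eligible: A, D

Derivation:
Contributions: A=173, B=33, C=112, D=173, E=155
Folded: B
Pot levels (distinct totals of non-folded players): 112, 155, 173
Layer 1-112: A 112 + B 33 + C 112 + D 112 + E 112 = 481 chips; eligible A, C, D, E
Layer 113-155: 43 each from A, D, E = 43*3 = 129 chips; eligible A, D, E
Layer 156-173: 18 each from A, D = 18*2 = 36 chips; eligible A, D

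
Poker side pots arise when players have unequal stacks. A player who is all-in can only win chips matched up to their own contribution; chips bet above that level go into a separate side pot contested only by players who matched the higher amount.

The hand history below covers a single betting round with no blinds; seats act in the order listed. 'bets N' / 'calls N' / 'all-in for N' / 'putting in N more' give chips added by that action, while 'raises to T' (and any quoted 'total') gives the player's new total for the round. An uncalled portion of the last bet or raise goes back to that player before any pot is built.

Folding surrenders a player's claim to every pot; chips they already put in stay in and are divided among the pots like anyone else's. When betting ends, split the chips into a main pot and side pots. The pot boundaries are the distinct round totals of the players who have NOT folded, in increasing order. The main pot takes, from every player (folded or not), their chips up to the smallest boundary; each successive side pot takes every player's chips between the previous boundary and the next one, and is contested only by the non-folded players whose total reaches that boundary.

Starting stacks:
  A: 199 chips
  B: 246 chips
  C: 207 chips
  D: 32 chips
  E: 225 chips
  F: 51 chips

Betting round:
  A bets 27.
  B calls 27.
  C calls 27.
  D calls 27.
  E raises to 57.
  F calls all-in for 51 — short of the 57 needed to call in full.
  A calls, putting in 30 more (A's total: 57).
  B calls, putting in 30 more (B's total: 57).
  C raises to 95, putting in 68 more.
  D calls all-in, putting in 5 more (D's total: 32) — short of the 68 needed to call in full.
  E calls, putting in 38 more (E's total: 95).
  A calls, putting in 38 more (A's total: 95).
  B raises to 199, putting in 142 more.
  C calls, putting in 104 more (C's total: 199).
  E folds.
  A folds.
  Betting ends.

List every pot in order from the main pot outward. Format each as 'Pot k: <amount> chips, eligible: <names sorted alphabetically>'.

Pot 1: 192 chips, eligible: B, C, D, F
Pot 2: 95 chips, eligible: B, C, F
Pot 3: 384 chips, eligible: B, C

Derivation:
Contributions: A=95, B=199, C=199, D=32, E=95, F=51
Folded: A, E
Pot levels (distinct totals of non-folded players): 32, 51, 199
Layer 1-32: 32 each from A, B, C, D, E, F = 32*6 = 192 chips; eligible B, C, D, F
Layer 33-51: 19 each from A, B, C, E, F = 19*5 = 95 chips; eligible B, C, F
Layer 52-199: A 44 + B 148 + C 148 + E 44 = 384 chips; eligible B, C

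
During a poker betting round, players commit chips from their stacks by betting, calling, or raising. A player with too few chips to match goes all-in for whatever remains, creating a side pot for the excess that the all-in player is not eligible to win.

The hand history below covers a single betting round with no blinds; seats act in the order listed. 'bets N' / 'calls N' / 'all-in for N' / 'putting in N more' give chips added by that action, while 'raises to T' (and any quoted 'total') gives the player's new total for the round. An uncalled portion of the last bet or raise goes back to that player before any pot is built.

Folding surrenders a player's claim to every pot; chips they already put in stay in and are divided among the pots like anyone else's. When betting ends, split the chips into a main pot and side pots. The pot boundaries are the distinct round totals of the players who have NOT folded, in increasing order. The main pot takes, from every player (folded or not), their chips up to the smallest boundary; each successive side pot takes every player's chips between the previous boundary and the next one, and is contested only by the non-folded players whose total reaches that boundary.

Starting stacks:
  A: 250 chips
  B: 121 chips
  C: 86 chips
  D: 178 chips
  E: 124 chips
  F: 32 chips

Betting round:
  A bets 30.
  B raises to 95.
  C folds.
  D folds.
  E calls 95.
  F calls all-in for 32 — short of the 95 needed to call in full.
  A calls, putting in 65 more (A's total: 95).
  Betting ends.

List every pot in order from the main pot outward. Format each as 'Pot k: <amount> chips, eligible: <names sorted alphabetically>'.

Pot 1: 128 chips, eligible: A, B, E, F
Pot 2: 189 chips, eligible: A, B, E

Derivation:
Contributions: A=95, B=95, E=95, F=32
Folded: C, D
Pot levels (distinct totals of non-folded players): 32, 95
Layer 1-32: 32 each from A, B, E, F = 32*4 = 128 chips; eligible A, B, E, F
Layer 33-95: 63 each from A, B, E = 63*3 = 189 chips; eligible A, B, E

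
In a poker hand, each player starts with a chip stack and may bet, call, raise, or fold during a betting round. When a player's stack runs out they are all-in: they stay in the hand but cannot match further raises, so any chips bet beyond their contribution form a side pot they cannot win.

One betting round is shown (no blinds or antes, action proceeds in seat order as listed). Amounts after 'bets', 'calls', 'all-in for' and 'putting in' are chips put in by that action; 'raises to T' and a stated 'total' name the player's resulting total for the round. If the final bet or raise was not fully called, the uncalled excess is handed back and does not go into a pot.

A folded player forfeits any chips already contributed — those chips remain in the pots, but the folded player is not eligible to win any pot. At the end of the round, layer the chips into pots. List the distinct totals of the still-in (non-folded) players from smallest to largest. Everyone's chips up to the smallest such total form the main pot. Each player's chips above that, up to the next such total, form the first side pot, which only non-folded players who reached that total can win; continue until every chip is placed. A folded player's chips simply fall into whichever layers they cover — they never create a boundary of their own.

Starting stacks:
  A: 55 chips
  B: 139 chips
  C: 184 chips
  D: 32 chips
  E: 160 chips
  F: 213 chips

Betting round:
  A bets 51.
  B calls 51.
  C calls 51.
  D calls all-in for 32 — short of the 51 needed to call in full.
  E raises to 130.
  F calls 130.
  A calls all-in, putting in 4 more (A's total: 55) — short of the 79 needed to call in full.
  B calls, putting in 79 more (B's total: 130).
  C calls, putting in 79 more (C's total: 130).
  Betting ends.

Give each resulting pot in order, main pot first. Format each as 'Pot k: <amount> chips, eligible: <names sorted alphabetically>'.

Pot 1: 192 chips, eligible: A, B, C, D, E, F
Pot 2: 115 chips, eligible: A, B, C, E, F
Pot 3: 300 chips, eligible: B, C, E, F

Derivation:
Contributions: A=55, B=130, C=130, D=32, E=130, F=130
Pot levels (distinct totals of non-folded players): 32, 55, 130
Layer 1-32: 32 each from A, B, C, D, E, F = 32*6 = 192 chips; eligible A, B, C, D, E, F
Layer 33-55: 23 each from A, B, C, E, F = 23*5 = 115 chips; eligible A, B, C, E, F
Layer 56-130: 75 each from B, C, E, F = 75*4 = 300 chips; eligible B, C, E, F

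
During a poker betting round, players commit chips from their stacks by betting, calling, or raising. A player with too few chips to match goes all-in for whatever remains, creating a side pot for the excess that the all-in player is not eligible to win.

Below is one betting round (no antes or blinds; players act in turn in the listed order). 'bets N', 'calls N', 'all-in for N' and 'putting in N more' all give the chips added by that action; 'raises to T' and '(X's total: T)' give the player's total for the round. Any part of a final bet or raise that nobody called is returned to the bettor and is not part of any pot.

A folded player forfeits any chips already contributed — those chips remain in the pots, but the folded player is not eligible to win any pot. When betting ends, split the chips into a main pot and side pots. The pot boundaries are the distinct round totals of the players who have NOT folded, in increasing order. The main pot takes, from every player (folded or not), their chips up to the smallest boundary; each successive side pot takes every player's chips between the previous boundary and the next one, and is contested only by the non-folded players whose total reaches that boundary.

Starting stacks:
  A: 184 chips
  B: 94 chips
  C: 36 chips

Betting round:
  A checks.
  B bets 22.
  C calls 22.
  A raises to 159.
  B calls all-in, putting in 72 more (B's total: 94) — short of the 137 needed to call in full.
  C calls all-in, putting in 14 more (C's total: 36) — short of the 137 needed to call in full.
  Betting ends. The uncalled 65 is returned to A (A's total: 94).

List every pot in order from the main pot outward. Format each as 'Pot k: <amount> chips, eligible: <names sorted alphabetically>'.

Pot 1: 108 chips, eligible: A, B, C
Pot 2: 116 chips, eligible: A, B

Derivation:
Contributions (after 65 returned to A): A=94, B=94, C=36
Pot levels (distinct totals of non-folded players): 36, 94
Layer 1-36: 36 each from A, B, C = 36*3 = 108 chips; eligible A, B, C
Layer 37-94: 58 each from A, B = 58*2 = 116 chips; eligible A, B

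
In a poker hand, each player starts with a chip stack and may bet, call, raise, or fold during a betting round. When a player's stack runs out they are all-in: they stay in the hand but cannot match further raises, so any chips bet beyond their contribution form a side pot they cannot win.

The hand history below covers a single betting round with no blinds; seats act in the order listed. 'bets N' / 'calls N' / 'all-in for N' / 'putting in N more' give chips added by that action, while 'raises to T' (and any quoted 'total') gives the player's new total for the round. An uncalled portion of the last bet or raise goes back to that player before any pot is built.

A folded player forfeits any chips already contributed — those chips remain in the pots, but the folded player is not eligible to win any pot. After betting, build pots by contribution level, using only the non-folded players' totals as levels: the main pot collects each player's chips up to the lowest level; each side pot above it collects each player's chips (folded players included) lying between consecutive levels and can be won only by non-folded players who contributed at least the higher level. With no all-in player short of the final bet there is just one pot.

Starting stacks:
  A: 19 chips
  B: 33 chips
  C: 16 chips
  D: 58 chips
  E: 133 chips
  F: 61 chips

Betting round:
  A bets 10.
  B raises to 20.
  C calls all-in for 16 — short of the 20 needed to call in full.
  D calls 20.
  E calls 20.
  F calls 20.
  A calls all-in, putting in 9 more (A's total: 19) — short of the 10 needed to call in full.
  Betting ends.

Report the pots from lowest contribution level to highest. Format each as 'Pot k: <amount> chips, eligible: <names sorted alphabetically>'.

Pot 1: 96 chips, eligible: A, B, C, D, E, F
Pot 2: 15 chips, eligible: A, B, D, E, F
Pot 3: 4 chips, eligible: B, D, E, F

Derivation:
Contributions: A=19, B=20, C=16, D=20, E=20, F=20
Pot levels (distinct totals of non-folded players): 16, 19, 20
Layer 1-16: 16 each from A, B, C, D, E, F = 16*6 = 96 chips; eligible A, B, C, D, E, F
Layer 17-19: 3 each from A, B, D, E, F = 3*5 = 15 chips; eligible A, B, D, E, F
Layer 20-20: 1 each from B, D, E, F = 1*4 = 4 chips; eligible B, D, E, F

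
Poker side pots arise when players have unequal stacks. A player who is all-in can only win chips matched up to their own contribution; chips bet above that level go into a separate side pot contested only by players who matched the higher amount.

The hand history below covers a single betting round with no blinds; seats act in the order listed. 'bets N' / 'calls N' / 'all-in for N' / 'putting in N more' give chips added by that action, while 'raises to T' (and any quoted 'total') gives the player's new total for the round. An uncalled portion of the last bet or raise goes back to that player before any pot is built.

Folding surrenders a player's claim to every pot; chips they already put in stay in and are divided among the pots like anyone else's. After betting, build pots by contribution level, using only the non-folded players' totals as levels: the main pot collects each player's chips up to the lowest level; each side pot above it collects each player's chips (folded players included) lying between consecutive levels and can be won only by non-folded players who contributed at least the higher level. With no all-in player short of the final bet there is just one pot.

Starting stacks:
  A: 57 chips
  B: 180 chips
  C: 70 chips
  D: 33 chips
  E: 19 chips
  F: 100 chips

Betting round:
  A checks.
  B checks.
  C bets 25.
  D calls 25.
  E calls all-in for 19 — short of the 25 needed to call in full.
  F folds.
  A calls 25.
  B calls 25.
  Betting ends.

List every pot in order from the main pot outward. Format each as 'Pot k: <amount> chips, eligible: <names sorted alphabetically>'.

Contributions: A=25, B=25, C=25, D=25, E=19
Folded: F
Pot levels (distinct totals of non-folded players): 19, 25
Layer 1-19: 19 each from A, B, C, D, E = 19*5 = 95 chips; eligible A, B, C, D, E
Layer 20-25: 6 each from A, B, C, D = 6*4 = 24 chips; eligible A, B, C, D

Pot 1: 95 chips, eligible: A, B, C, D, E
Pot 2: 24 chips, eligible: A, B, C, D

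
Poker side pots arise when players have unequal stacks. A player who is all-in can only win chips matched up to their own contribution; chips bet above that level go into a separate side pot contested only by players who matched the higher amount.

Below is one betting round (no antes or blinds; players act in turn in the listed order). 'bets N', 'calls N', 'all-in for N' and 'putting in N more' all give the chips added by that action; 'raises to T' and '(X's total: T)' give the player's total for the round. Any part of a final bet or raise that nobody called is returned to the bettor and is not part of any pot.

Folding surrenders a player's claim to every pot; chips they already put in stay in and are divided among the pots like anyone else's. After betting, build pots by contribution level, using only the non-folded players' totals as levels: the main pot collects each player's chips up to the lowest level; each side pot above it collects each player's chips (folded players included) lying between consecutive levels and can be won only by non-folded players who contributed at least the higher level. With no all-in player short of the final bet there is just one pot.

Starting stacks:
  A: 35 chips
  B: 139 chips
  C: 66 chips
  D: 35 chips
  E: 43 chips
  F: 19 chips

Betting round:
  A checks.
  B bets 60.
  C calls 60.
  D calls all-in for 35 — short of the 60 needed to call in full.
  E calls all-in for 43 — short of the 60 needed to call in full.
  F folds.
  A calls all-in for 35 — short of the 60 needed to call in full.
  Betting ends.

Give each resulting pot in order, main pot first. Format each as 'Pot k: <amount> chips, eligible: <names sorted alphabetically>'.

Pot 1: 175 chips, eligible: A, B, C, D, E
Pot 2: 24 chips, eligible: B, C, E
Pot 3: 34 chips, eligible: B, C

Derivation:
Contributions: A=35, B=60, C=60, D=35, E=43
Folded: F
Pot levels (distinct totals of non-folded players): 35, 43, 60
Layer 1-35: 35 each from A, B, C, D, E = 35*5 = 175 chips; eligible A, B, C, D, E
Layer 36-43: 8 each from B, C, E = 8*3 = 24 chips; eligible B, C, E
Layer 44-60: 17 each from B, C = 17*2 = 34 chips; eligible B, C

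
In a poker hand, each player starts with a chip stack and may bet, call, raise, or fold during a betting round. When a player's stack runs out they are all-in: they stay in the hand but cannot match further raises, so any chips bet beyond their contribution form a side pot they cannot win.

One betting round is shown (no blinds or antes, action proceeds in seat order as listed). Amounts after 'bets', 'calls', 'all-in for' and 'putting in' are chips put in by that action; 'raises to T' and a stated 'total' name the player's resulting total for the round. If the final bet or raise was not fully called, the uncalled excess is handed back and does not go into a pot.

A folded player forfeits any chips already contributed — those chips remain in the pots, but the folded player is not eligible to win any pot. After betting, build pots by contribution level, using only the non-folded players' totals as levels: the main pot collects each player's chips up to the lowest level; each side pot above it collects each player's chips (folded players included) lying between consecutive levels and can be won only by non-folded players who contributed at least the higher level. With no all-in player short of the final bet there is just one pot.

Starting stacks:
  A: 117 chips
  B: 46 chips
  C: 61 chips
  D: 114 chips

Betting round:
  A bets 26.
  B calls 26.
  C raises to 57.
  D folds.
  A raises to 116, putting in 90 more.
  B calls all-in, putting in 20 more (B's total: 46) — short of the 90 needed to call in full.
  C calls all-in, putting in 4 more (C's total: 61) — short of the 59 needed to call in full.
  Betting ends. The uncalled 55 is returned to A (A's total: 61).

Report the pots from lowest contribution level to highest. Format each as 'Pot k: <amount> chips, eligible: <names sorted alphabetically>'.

Contributions (after 55 returned to A): A=61, B=46, C=61
Folded: D
Pot levels (distinct totals of non-folded players): 46, 61
Layer 1-46: 46 each from A, B, C = 46*3 = 138 chips; eligible A, B, C
Layer 47-61: 15 each from A, C = 15*2 = 30 chips; eligible A, C

Pot 1: 138 chips, eligible: A, B, C
Pot 2: 30 chips, eligible: A, C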